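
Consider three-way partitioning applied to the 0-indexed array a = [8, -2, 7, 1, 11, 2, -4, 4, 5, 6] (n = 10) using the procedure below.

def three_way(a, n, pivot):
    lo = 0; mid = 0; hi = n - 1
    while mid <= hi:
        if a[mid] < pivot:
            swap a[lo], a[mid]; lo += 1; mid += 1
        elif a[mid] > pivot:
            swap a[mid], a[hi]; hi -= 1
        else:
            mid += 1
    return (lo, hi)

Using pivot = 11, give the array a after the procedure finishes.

pivot = 11; lo=0, mid=0, hi=9
a[mid]=8<11: swap a[0],a[0]; lo=1,mid=1 → [8, -2, 7, 1, 11, 2, -4, 4, 5, 6]
a[mid]=-2<11: swap a[1],a[1]; lo=2,mid=2 → [8, -2, 7, 1, 11, 2, -4, 4, 5, 6]
a[mid]=7<11: swap a[2],a[2]; lo=3,mid=3 → [8, -2, 7, 1, 11, 2, -4, 4, 5, 6]
a[mid]=1<11: swap a[3],a[3]; lo=4,mid=4 → [8, -2, 7, 1, 11, 2, -4, 4, 5, 6]
a[mid]=11=11: mid=5
a[mid]=2<11: swap a[4],a[5]; lo=5,mid=6 → [8, -2, 7, 1, 2, 11, -4, 4, 5, 6]
a[mid]=-4<11: swap a[5],a[6]; lo=6,mid=7 → [8, -2, 7, 1, 2, -4, 11, 4, 5, 6]
a[mid]=4<11: swap a[6],a[7]; lo=7,mid=8 → [8, -2, 7, 1, 2, -4, 4, 11, 5, 6]
a[mid]=5<11: swap a[7],a[8]; lo=8,mid=9 → [8, -2, 7, 1, 2, -4, 4, 5, 11, 6]
a[mid]=6<11: swap a[8],a[9]; lo=9,mid=10 → [8, -2, 7, 1, 2, -4, 4, 5, 6, 11]
end: lo=9, hi=9; a = [8, -2, 7, 1, 2, -4, 4, 5, 6, 11]

[8, -2, 7, 1, 2, -4, 4, 5, 6, 11]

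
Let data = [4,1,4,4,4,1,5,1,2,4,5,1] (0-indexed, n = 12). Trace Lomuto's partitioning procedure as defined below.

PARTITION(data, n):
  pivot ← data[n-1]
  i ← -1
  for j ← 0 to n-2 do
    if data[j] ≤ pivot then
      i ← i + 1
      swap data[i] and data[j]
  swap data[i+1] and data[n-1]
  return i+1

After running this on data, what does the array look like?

pivot = data[11] = 1; i = -1
j=0: data[0]=4 > 1 → no swap
j=1: data[1]=1 ≤ 1 → i=0, swap data[0],data[1] → [1,4,4,4,4,1,5,1,2,4,5,1]
j=2: data[2]=4 > 1 → no swap
j=3: data[3]=4 > 1 → no swap
j=4: data[4]=4 > 1 → no swap
j=5: data[5]=1 ≤ 1 → i=1, swap data[1],data[5] → [1,1,4,4,4,4,5,1,2,4,5,1]
j=6: data[6]=5 > 1 → no swap
j=7: data[7]=1 ≤ 1 → i=2, swap data[2],data[7] → [1,1,1,4,4,4,5,4,2,4,5,1]
j=8: data[8]=2 > 1 → no swap
j=9: data[9]=4 > 1 → no swap
j=10: data[10]=5 > 1 → no swap
final swap data[3],data[11] → [1,1,1,1,4,4,5,4,2,4,5,4]; return 3

[1,1,1,1,4,4,5,4,2,4,5,4]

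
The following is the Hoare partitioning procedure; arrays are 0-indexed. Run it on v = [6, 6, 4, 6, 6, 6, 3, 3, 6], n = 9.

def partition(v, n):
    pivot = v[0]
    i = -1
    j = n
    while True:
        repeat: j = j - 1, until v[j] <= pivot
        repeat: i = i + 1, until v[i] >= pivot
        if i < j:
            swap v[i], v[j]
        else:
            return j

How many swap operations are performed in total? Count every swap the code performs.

4

pivot = v[0] = 6; i = -1, j = 9
j→8 (v[8]=6≤6), i→0 (v[0]=6≥6); i<j, swap → [6, 6, 4, 6, 6, 6, 3, 3, 6]
j→7 (v[7]=3≤6), i→1 (v[1]=6≥6); i<j, swap → [6, 3, 4, 6, 6, 6, 3, 6, 6]
j→6 (v[6]=3≤6), i→3 (v[3]=6≥6); i<j, swap → [6, 3, 4, 3, 6, 6, 6, 6, 6]
j→5 (v[5]=6≤6), i→4 (v[4]=6≥6); i<j, swap → [6, 3, 4, 3, 6, 6, 6, 6, 6]
j→4, i→5; i≥j, return j=4. v = [6, 3, 4, 3, 6, 6, 6, 6, 6]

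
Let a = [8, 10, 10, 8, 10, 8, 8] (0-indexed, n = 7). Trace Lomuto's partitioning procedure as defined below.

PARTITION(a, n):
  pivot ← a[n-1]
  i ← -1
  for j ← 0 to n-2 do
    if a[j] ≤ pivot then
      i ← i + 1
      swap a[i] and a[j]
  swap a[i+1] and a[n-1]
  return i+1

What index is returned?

3

pivot=8, i=-1
j=0: 8≤8, i=0, swap(0,0) ⇒ [8, 10, 10, 8, 10, 8, 8]
j=1: 10>8, skip
j=2: 10>8, skip
j=3: 8≤8, i=1, swap(1,3) ⇒ [8, 8, 10, 10, 10, 8, 8]
j=4: 10>8, skip
j=5: 8≤8, i=2, swap(2,5) ⇒ [8, 8, 8, 10, 10, 10, 8]
swap(3,6) ⇒ [8, 8, 8, 8, 10, 10, 10]; return 3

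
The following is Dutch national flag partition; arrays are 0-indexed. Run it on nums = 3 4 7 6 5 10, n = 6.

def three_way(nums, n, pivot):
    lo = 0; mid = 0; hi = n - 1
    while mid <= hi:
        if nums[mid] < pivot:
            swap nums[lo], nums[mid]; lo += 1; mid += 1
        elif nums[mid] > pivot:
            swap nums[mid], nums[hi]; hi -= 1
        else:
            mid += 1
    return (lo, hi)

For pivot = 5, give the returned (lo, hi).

(2, 2)

pivot = 5; lo=0, mid=0, hi=5
nums[mid]=3<5: swap nums[0],nums[0]; lo=1,mid=1 → 3 4 7 6 5 10
nums[mid]=4<5: swap nums[1],nums[1]; lo=2,mid=2 → 3 4 7 6 5 10
nums[mid]=7>5: swap nums[2],nums[5]; hi=4 → 3 4 10 6 5 7
nums[mid]=10>5: swap nums[2],nums[4]; hi=3 → 3 4 5 6 10 7
nums[mid]=5=5: mid=3
nums[mid]=6>5: swap nums[3],nums[3]; hi=2 → 3 4 5 6 10 7
end: lo=2, hi=2; nums = 3 4 5 6 10 7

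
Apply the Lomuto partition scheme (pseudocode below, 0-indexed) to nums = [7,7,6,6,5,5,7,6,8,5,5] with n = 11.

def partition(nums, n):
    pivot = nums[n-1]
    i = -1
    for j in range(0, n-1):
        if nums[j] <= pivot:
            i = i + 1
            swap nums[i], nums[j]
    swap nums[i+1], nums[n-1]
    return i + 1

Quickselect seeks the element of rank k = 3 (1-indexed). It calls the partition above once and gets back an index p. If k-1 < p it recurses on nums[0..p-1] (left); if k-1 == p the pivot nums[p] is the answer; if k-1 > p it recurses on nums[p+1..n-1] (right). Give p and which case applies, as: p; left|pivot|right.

pivot = nums[10] = 5; i = -1
j=0: nums[0]=7 > 5 → no swap
j=1: nums[1]=7 > 5 → no swap
j=2: nums[2]=6 > 5 → no swap
j=3: nums[3]=6 > 5 → no swap
j=4: nums[4]=5 ≤ 5 → i=0, swap nums[0],nums[4] → [5,7,6,6,7,5,7,6,8,5,5]
j=5: nums[5]=5 ≤ 5 → i=1, swap nums[1],nums[5] → [5,5,6,6,7,7,7,6,8,5,5]
j=6: nums[6]=7 > 5 → no swap
j=7: nums[7]=6 > 5 → no swap
j=8: nums[8]=8 > 5 → no swap
j=9: nums[9]=5 ≤ 5 → i=2, swap nums[2],nums[9] → [5,5,5,6,7,7,7,6,8,6,5]
final swap nums[3],nums[10] → [5,5,5,5,7,7,7,6,8,6,6]; return 3
p = 3; k-1 = 2 < 3 ⇒ left

3; left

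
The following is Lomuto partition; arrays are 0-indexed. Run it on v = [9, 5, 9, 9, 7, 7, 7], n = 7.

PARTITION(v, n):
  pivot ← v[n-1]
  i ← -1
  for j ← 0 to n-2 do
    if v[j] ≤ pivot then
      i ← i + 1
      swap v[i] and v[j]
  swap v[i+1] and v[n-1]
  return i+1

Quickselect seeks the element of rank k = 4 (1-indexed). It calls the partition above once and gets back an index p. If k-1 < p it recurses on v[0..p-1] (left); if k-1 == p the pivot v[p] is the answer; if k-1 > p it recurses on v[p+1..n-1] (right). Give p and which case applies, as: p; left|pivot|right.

pivot = v[6] = 7; i = -1
j=0: v[0]=9 > 7 → no swap
j=1: v[1]=5 ≤ 7 → i=0, swap v[0],v[1] → [5, 9, 9, 9, 7, 7, 7]
j=2: v[2]=9 > 7 → no swap
j=3: v[3]=9 > 7 → no swap
j=4: v[4]=7 ≤ 7 → i=1, swap v[1],v[4] → [5, 7, 9, 9, 9, 7, 7]
j=5: v[5]=7 ≤ 7 → i=2, swap v[2],v[5] → [5, 7, 7, 9, 9, 9, 7]
final swap v[3],v[6] → [5, 7, 7, 7, 9, 9, 9]; return 3
p = 3; k-1 = 3 == 3 ⇒ pivot

3; pivot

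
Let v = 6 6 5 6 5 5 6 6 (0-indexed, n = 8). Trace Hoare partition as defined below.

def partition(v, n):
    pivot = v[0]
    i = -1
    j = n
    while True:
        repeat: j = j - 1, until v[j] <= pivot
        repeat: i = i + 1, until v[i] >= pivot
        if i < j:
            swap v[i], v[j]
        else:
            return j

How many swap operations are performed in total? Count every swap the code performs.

pivot = v[0] = 6; i = -1, j = 8
j→7 (v[7]=6≤6), i→0 (v[0]=6≥6); i<j, swap → 6 6 5 6 5 5 6 6
j→6 (v[6]=6≤6), i→1 (v[1]=6≥6); i<j, swap → 6 6 5 6 5 5 6 6
j→5 (v[5]=5≤6), i→3 (v[3]=6≥6); i<j, swap → 6 6 5 5 5 6 6 6
j→4, i→5; i≥j, return j=4. v = 6 6 5 5 5 6 6 6

3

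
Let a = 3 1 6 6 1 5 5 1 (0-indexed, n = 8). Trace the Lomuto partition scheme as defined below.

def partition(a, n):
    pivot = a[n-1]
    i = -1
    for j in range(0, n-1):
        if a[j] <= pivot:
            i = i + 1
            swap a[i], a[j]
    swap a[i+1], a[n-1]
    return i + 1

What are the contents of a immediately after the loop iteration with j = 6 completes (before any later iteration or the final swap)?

1 1 6 6 3 5 5 1

pivot = a[7] = 1; i = -1
j=0: a[0]=3 > 1 → no swap
j=1: a[1]=1 ≤ 1 → i=0, swap a[0],a[1] → 1 3 6 6 1 5 5 1
j=2: a[2]=6 > 1 → no swap
j=3: a[3]=6 > 1 → no swap
j=4: a[4]=1 ≤ 1 → i=1, swap a[1],a[4] → 1 1 6 6 3 5 5 1
j=5: a[5]=5 > 1 → no swap
j=6: a[6]=5 > 1 → no swap
(after j=6) a = 1 1 6 6 3 5 5 1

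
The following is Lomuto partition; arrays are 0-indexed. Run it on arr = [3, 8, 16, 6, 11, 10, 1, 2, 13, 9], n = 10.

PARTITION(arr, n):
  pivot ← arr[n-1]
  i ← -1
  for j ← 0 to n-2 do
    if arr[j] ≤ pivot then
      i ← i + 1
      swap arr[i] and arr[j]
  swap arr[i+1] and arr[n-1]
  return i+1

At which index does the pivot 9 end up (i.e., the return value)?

pivot = arr[9] = 9; i = -1
j=0: arr[0]=3 ≤ 9 → i=0, swap arr[0],arr[0] (no change) → [3, 8, 16, 6, 11, 10, 1, 2, 13, 9]
j=1: arr[1]=8 ≤ 9 → i=1, swap arr[1],arr[1] (no change) → [3, 8, 16, 6, 11, 10, 1, 2, 13, 9]
j=2: arr[2]=16 > 9 → no swap
j=3: arr[3]=6 ≤ 9 → i=2, swap arr[2],arr[3] → [3, 8, 6, 16, 11, 10, 1, 2, 13, 9]
j=4: arr[4]=11 > 9 → no swap
j=5: arr[5]=10 > 9 → no swap
j=6: arr[6]=1 ≤ 9 → i=3, swap arr[3],arr[6] → [3, 8, 6, 1, 11, 10, 16, 2, 13, 9]
j=7: arr[7]=2 ≤ 9 → i=4, swap arr[4],arr[7] → [3, 8, 6, 1, 2, 10, 16, 11, 13, 9]
j=8: arr[8]=13 > 9 → no swap
final swap arr[5],arr[9] → [3, 8, 6, 1, 2, 9, 16, 11, 13, 10]; return 5

5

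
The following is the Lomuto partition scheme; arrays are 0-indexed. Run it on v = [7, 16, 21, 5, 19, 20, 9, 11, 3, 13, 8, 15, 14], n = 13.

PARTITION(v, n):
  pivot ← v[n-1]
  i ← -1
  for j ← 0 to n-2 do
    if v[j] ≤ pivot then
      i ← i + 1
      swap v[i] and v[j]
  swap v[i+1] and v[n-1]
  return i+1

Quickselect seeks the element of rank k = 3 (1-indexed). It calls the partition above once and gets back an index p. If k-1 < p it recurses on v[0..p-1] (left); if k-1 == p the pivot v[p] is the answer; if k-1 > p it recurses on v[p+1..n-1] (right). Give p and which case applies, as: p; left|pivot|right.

7; left

pivot=14, i=-1
j=0: 7≤14, i=0, swap(0,0) ⇒ [7, 16, 21, 5, 19, 20, 9, 11, 3, 13, 8, 15, 14]
j=1: 16>14, skip
j=2: 21>14, skip
j=3: 5≤14, i=1, swap(1,3) ⇒ [7, 5, 21, 16, 19, 20, 9, 11, 3, 13, 8, 15, 14]
j=4: 19>14, skip
j=5: 20>14, skip
j=6: 9≤14, i=2, swap(2,6) ⇒ [7, 5, 9, 16, 19, 20, 21, 11, 3, 13, 8, 15, 14]
j=7: 11≤14, i=3, swap(3,7) ⇒ [7, 5, 9, 11, 19, 20, 21, 16, 3, 13, 8, 15, 14]
j=8: 3≤14, i=4, swap(4,8) ⇒ [7, 5, 9, 11, 3, 20, 21, 16, 19, 13, 8, 15, 14]
j=9: 13≤14, i=5, swap(5,9) ⇒ [7, 5, 9, 11, 3, 13, 21, 16, 19, 20, 8, 15, 14]
j=10: 8≤14, i=6, swap(6,10) ⇒ [7, 5, 9, 11, 3, 13, 8, 16, 19, 20, 21, 15, 14]
j=11: 15>14, skip
swap(7,12) ⇒ [7, 5, 9, 11, 3, 13, 8, 14, 19, 20, 21, 15, 16]; return 7
p = 7; k-1 = 2 < 7 ⇒ left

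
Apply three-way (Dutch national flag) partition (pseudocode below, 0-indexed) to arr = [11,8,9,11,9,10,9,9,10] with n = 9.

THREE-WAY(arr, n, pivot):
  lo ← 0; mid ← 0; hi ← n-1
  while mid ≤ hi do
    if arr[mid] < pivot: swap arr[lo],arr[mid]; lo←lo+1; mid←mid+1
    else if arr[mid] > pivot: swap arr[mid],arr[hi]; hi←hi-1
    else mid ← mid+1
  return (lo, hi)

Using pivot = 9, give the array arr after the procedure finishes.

lo=0 mid=0 hi=8
11>9: swap(0,8), hi=7 ⇒ [10,8,9,11,9,10,9,9,11]
10>9: swap(0,7), hi=6 ⇒ [9,8,9,11,9,10,9,10,11]
9=9: mid=1
8<9: swap(0,1), lo=1 mid=2 ⇒ [8,9,9,11,9,10,9,10,11]
9=9: mid=3
11>9: swap(3,6), hi=5 ⇒ [8,9,9,9,9,10,11,10,11]
9=9: mid=4
9=9: mid=5
10>9: swap(5,5), hi=4 ⇒ [8,9,9,9,9,10,11,10,11]
done. lo=1 hi=4; arr=[8,9,9,9,9,10,11,10,11]

[8,9,9,9,9,10,11,10,11]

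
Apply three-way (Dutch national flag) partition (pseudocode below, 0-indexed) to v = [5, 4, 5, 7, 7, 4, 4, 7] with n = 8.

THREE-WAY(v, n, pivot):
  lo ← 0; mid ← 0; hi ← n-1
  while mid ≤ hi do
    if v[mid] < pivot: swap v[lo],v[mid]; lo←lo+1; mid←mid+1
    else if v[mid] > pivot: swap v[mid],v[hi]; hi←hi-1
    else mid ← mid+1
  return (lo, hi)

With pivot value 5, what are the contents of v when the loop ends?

[4, 4, 4, 5, 5, 7, 7, 7]

lo=0 mid=0 hi=7
5=5: mid=1
4<5: swap(0,1), lo=1 mid=2 ⇒ [4, 5, 5, 7, 7, 4, 4, 7]
5=5: mid=3
7>5: swap(3,7), hi=6 ⇒ [4, 5, 5, 7, 7, 4, 4, 7]
7>5: swap(3,6), hi=5 ⇒ [4, 5, 5, 4, 7, 4, 7, 7]
4<5: swap(1,3), lo=2 mid=4 ⇒ [4, 4, 5, 5, 7, 4, 7, 7]
7>5: swap(4,5), hi=4 ⇒ [4, 4, 5, 5, 4, 7, 7, 7]
4<5: swap(2,4), lo=3 mid=5 ⇒ [4, 4, 4, 5, 5, 7, 7, 7]
done. lo=3 hi=4; v=[4, 4, 4, 5, 5, 7, 7, 7]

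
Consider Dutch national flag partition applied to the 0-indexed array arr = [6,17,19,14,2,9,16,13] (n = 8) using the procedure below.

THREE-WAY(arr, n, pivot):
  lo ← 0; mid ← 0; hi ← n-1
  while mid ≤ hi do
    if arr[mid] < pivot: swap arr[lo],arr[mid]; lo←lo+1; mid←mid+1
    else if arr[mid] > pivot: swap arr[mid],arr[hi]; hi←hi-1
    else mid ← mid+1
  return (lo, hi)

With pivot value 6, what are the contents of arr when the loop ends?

pivot = 6; lo=0, mid=0, hi=7
arr[mid]=6=6: mid=1
arr[mid]=17>6: swap arr[1],arr[7]; hi=6 → [6,13,19,14,2,9,16,17]
arr[mid]=13>6: swap arr[1],arr[6]; hi=5 → [6,16,19,14,2,9,13,17]
arr[mid]=16>6: swap arr[1],arr[5]; hi=4 → [6,9,19,14,2,16,13,17]
arr[mid]=9>6: swap arr[1],arr[4]; hi=3 → [6,2,19,14,9,16,13,17]
arr[mid]=2<6: swap arr[0],arr[1]; lo=1,mid=2 → [2,6,19,14,9,16,13,17]
arr[mid]=19>6: swap arr[2],arr[3]; hi=2 → [2,6,14,19,9,16,13,17]
arr[mid]=14>6: swap arr[2],arr[2]; hi=1 → [2,6,14,19,9,16,13,17]
end: lo=1, hi=1; arr = [2,6,14,19,9,16,13,17]

[2,6,14,19,9,16,13,17]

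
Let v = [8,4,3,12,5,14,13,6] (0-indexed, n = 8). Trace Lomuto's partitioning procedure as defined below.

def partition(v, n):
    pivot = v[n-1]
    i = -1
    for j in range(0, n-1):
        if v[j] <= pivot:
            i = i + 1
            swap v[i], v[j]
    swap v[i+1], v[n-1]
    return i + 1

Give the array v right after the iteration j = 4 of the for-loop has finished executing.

pivot=6, i=-1
j=0: 8>6, skip
j=1: 4≤6, i=0, swap(0,1) ⇒ [4,8,3,12,5,14,13,6]
j=2: 3≤6, i=1, swap(1,2) ⇒ [4,3,8,12,5,14,13,6]
j=3: 12>6, skip
j=4: 5≤6, i=2, swap(2,4) ⇒ [4,3,5,12,8,14,13,6]
(after j=4) v = [4,3,5,12,8,14,13,6]

[4,3,5,12,8,14,13,6]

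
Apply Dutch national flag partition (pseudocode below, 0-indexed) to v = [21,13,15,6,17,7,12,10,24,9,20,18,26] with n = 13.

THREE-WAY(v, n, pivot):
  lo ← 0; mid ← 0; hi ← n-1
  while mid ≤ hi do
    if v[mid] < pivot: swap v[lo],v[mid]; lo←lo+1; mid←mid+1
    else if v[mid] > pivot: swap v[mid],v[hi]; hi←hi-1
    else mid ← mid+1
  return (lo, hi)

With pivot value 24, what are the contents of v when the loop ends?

lo=0 mid=0 hi=12
21<24: swap(0,0), lo=1 mid=1 ⇒ [21,13,15,6,17,7,12,10,24,9,20,18,26]
13<24: swap(1,1), lo=2 mid=2 ⇒ [21,13,15,6,17,7,12,10,24,9,20,18,26]
15<24: swap(2,2), lo=3 mid=3 ⇒ [21,13,15,6,17,7,12,10,24,9,20,18,26]
6<24: swap(3,3), lo=4 mid=4 ⇒ [21,13,15,6,17,7,12,10,24,9,20,18,26]
17<24: swap(4,4), lo=5 mid=5 ⇒ [21,13,15,6,17,7,12,10,24,9,20,18,26]
7<24: swap(5,5), lo=6 mid=6 ⇒ [21,13,15,6,17,7,12,10,24,9,20,18,26]
12<24: swap(6,6), lo=7 mid=7 ⇒ [21,13,15,6,17,7,12,10,24,9,20,18,26]
10<24: swap(7,7), lo=8 mid=8 ⇒ [21,13,15,6,17,7,12,10,24,9,20,18,26]
24=24: mid=9
9<24: swap(8,9), lo=9 mid=10 ⇒ [21,13,15,6,17,7,12,10,9,24,20,18,26]
20<24: swap(9,10), lo=10 mid=11 ⇒ [21,13,15,6,17,7,12,10,9,20,24,18,26]
18<24: swap(10,11), lo=11 mid=12 ⇒ [21,13,15,6,17,7,12,10,9,20,18,24,26]
26>24: swap(12,12), hi=11 ⇒ [21,13,15,6,17,7,12,10,9,20,18,24,26]
done. lo=11 hi=11; v=[21,13,15,6,17,7,12,10,9,20,18,24,26]

[21,13,15,6,17,7,12,10,9,20,18,24,26]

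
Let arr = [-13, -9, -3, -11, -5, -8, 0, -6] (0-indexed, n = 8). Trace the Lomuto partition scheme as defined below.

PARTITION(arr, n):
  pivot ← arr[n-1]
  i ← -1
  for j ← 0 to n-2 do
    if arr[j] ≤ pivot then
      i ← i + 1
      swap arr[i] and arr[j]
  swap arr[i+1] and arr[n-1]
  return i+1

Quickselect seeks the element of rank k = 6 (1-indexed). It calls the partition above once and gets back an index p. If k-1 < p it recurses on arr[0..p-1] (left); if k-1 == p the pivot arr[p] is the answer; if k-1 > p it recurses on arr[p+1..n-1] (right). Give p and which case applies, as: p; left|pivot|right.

4; right

pivot=-6, i=-1
j=0: -13≤-6, i=0, swap(0,0) ⇒ [-13, -9, -3, -11, -5, -8, 0, -6]
j=1: -9≤-6, i=1, swap(1,1) ⇒ [-13, -9, -3, -11, -5, -8, 0, -6]
j=2: -3>-6, skip
j=3: -11≤-6, i=2, swap(2,3) ⇒ [-13, -9, -11, -3, -5, -8, 0, -6]
j=4: -5>-6, skip
j=5: -8≤-6, i=3, swap(3,5) ⇒ [-13, -9, -11, -8, -5, -3, 0, -6]
j=6: 0>-6, skip
swap(4,7) ⇒ [-13, -9, -11, -8, -6, -3, 0, -5]; return 4
p = 4; k-1 = 5 > 4 ⇒ right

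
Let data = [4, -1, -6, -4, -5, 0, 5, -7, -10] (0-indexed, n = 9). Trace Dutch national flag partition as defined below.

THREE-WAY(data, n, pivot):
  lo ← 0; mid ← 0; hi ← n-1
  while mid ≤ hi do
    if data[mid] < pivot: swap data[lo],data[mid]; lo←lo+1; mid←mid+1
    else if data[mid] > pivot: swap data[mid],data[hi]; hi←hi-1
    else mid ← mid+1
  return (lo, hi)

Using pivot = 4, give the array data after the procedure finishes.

pivot = 4; lo=0, mid=0, hi=8
data[mid]=4=4: mid=1
data[mid]=-1<4: swap data[0],data[1]; lo=1,mid=2 → [-1, 4, -6, -4, -5, 0, 5, -7, -10]
data[mid]=-6<4: swap data[1],data[2]; lo=2,mid=3 → [-1, -6, 4, -4, -5, 0, 5, -7, -10]
data[mid]=-4<4: swap data[2],data[3]; lo=3,mid=4 → [-1, -6, -4, 4, -5, 0, 5, -7, -10]
data[mid]=-5<4: swap data[3],data[4]; lo=4,mid=5 → [-1, -6, -4, -5, 4, 0, 5, -7, -10]
data[mid]=0<4: swap data[4],data[5]; lo=5,mid=6 → [-1, -6, -4, -5, 0, 4, 5, -7, -10]
data[mid]=5>4: swap data[6],data[8]; hi=7 → [-1, -6, -4, -5, 0, 4, -10, -7, 5]
data[mid]=-10<4: swap data[5],data[6]; lo=6,mid=7 → [-1, -6, -4, -5, 0, -10, 4, -7, 5]
data[mid]=-7<4: swap data[6],data[7]; lo=7,mid=8 → [-1, -6, -4, -5, 0, -10, -7, 4, 5]
end: lo=7, hi=7; data = [-1, -6, -4, -5, 0, -10, -7, 4, 5]

[-1, -6, -4, -5, 0, -10, -7, 4, 5]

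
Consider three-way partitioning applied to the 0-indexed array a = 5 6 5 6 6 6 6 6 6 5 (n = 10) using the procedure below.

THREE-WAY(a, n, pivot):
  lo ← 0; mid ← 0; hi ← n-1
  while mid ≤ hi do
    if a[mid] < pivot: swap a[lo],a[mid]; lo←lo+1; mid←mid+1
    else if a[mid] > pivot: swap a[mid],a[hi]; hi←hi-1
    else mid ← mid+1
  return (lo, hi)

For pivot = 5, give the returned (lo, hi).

(0, 2)

pivot = 5; lo=0, mid=0, hi=9
a[mid]=5=5: mid=1
a[mid]=6>5: swap a[1],a[9]; hi=8 → 5 5 5 6 6 6 6 6 6 6
a[mid]=5=5: mid=2
a[mid]=5=5: mid=3
a[mid]=6>5: swap a[3],a[8]; hi=7 → 5 5 5 6 6 6 6 6 6 6
a[mid]=6>5: swap a[3],a[7]; hi=6 → 5 5 5 6 6 6 6 6 6 6
a[mid]=6>5: swap a[3],a[6]; hi=5 → 5 5 5 6 6 6 6 6 6 6
a[mid]=6>5: swap a[3],a[5]; hi=4 → 5 5 5 6 6 6 6 6 6 6
a[mid]=6>5: swap a[3],a[4]; hi=3 → 5 5 5 6 6 6 6 6 6 6
a[mid]=6>5: swap a[3],a[3]; hi=2 → 5 5 5 6 6 6 6 6 6 6
end: lo=0, hi=2; a = 5 5 5 6 6 6 6 6 6 6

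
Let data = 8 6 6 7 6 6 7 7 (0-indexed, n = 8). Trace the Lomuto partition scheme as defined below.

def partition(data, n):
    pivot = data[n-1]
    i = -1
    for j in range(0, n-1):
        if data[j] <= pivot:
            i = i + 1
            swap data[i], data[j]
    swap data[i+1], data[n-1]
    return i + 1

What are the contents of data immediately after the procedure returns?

pivot=7, i=-1
j=0: 8>7, skip
j=1: 6≤7, i=0, swap(0,1) ⇒ 6 8 6 7 6 6 7 7
j=2: 6≤7, i=1, swap(1,2) ⇒ 6 6 8 7 6 6 7 7
j=3: 7≤7, i=2, swap(2,3) ⇒ 6 6 7 8 6 6 7 7
j=4: 6≤7, i=3, swap(3,4) ⇒ 6 6 7 6 8 6 7 7
j=5: 6≤7, i=4, swap(4,5) ⇒ 6 6 7 6 6 8 7 7
j=6: 7≤7, i=5, swap(5,6) ⇒ 6 6 7 6 6 7 8 7
swap(6,7) ⇒ 6 6 7 6 6 7 7 8; return 6

6 6 7 6 6 7 7 8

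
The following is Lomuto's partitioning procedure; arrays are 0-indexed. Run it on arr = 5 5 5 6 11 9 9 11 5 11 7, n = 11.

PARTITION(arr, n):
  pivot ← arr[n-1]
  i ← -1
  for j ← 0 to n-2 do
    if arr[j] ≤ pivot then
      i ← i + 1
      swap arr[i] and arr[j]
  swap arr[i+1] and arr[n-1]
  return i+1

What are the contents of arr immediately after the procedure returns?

5 5 5 6 5 7 9 11 11 11 9

pivot=7, i=-1
j=0: 5≤7, i=0, swap(0,0) ⇒ 5 5 5 6 11 9 9 11 5 11 7
j=1: 5≤7, i=1, swap(1,1) ⇒ 5 5 5 6 11 9 9 11 5 11 7
j=2: 5≤7, i=2, swap(2,2) ⇒ 5 5 5 6 11 9 9 11 5 11 7
j=3: 6≤7, i=3, swap(3,3) ⇒ 5 5 5 6 11 9 9 11 5 11 7
j=4: 11>7, skip
j=5: 9>7, skip
j=6: 9>7, skip
j=7: 11>7, skip
j=8: 5≤7, i=4, swap(4,8) ⇒ 5 5 5 6 5 9 9 11 11 11 7
j=9: 11>7, skip
swap(5,10) ⇒ 5 5 5 6 5 7 9 11 11 11 9; return 5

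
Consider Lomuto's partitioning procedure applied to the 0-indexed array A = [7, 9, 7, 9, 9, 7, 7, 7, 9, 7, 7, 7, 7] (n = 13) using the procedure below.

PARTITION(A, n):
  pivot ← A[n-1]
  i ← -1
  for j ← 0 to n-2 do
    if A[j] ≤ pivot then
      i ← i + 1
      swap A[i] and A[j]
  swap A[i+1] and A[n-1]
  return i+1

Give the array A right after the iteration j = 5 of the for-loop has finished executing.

pivot=7, i=-1
j=0: 7≤7, i=0, swap(0,0) ⇒ [7, 9, 7, 9, 9, 7, 7, 7, 9, 7, 7, 7, 7]
j=1: 9>7, skip
j=2: 7≤7, i=1, swap(1,2) ⇒ [7, 7, 9, 9, 9, 7, 7, 7, 9, 7, 7, 7, 7]
j=3: 9>7, skip
j=4: 9>7, skip
j=5: 7≤7, i=2, swap(2,5) ⇒ [7, 7, 7, 9, 9, 9, 7, 7, 9, 7, 7, 7, 7]
(after j=5) A = [7, 7, 7, 9, 9, 9, 7, 7, 9, 7, 7, 7, 7]

[7, 7, 7, 9, 9, 9, 7, 7, 9, 7, 7, 7, 7]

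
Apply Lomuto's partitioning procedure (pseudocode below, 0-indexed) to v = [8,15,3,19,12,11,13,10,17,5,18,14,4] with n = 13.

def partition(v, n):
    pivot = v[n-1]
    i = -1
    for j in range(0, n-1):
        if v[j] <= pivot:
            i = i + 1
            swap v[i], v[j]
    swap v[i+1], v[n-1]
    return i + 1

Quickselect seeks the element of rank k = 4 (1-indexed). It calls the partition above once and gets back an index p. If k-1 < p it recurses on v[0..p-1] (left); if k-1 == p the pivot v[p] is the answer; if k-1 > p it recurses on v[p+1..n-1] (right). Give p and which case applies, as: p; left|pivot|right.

pivot = v[12] = 4; i = -1
j=0: v[0]=8 > 4 → no swap
j=1: v[1]=15 > 4 → no swap
j=2: v[2]=3 ≤ 4 → i=0, swap v[0],v[2] → [3,15,8,19,12,11,13,10,17,5,18,14,4]
j=3: v[3]=19 > 4 → no swap
j=4: v[4]=12 > 4 → no swap
j=5: v[5]=11 > 4 → no swap
j=6: v[6]=13 > 4 → no swap
j=7: v[7]=10 > 4 → no swap
j=8: v[8]=17 > 4 → no swap
j=9: v[9]=5 > 4 → no swap
j=10: v[10]=18 > 4 → no swap
j=11: v[11]=14 > 4 → no swap
final swap v[1],v[12] → [3,4,8,19,12,11,13,10,17,5,18,14,15]; return 1
p = 1; k-1 = 3 > 1 ⇒ right

1; right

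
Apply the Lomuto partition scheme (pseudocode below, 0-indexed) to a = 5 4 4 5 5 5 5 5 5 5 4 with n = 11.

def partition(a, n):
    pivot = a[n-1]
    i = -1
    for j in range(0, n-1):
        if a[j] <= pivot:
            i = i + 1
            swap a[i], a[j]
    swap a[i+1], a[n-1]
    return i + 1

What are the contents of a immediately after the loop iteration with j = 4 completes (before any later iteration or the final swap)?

pivot = a[10] = 4; i = -1
j=0: a[0]=5 > 4 → no swap
j=1: a[1]=4 ≤ 4 → i=0, swap a[0],a[1] → 4 5 4 5 5 5 5 5 5 5 4
j=2: a[2]=4 ≤ 4 → i=1, swap a[1],a[2] → 4 4 5 5 5 5 5 5 5 5 4
j=3: a[3]=5 > 4 → no swap
j=4: a[4]=5 > 4 → no swap
(after j=4) a = 4 4 5 5 5 5 5 5 5 5 4

4 4 5 5 5 5 5 5 5 5 4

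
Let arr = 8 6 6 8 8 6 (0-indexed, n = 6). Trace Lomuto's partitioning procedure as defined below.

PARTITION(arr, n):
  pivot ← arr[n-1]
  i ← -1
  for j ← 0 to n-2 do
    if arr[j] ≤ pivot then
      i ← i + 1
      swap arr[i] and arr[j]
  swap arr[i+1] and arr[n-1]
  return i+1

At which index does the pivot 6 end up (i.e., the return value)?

pivot = arr[5] = 6; i = -1
j=0: arr[0]=8 > 6 → no swap
j=1: arr[1]=6 ≤ 6 → i=0, swap arr[0],arr[1] → 6 8 6 8 8 6
j=2: arr[2]=6 ≤ 6 → i=1, swap arr[1],arr[2] → 6 6 8 8 8 6
j=3: arr[3]=8 > 6 → no swap
j=4: arr[4]=8 > 6 → no swap
final swap arr[2],arr[5] → 6 6 6 8 8 8; return 2

2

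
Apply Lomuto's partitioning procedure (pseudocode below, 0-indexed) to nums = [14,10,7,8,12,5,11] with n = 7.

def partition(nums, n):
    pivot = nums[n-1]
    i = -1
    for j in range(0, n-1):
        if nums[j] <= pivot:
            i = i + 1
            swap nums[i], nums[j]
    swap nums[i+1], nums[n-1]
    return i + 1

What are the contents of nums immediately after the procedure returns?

pivot=11, i=-1
j=0: 14>11, skip
j=1: 10≤11, i=0, swap(0,1) ⇒ [10,14,7,8,12,5,11]
j=2: 7≤11, i=1, swap(1,2) ⇒ [10,7,14,8,12,5,11]
j=3: 8≤11, i=2, swap(2,3) ⇒ [10,7,8,14,12,5,11]
j=4: 12>11, skip
j=5: 5≤11, i=3, swap(3,5) ⇒ [10,7,8,5,12,14,11]
swap(4,6) ⇒ [10,7,8,5,11,14,12]; return 4

[10,7,8,5,11,14,12]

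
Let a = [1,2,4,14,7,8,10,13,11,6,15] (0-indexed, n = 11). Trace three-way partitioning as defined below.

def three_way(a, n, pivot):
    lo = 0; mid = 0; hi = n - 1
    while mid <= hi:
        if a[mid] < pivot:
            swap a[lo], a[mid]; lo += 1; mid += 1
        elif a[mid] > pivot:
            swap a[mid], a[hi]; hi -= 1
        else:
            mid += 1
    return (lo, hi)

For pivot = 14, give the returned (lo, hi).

pivot = 14; lo=0, mid=0, hi=10
a[mid]=1<14: swap a[0],a[0]; lo=1,mid=1 → [1,2,4,14,7,8,10,13,11,6,15]
a[mid]=2<14: swap a[1],a[1]; lo=2,mid=2 → [1,2,4,14,7,8,10,13,11,6,15]
a[mid]=4<14: swap a[2],a[2]; lo=3,mid=3 → [1,2,4,14,7,8,10,13,11,6,15]
a[mid]=14=14: mid=4
a[mid]=7<14: swap a[3],a[4]; lo=4,mid=5 → [1,2,4,7,14,8,10,13,11,6,15]
a[mid]=8<14: swap a[4],a[5]; lo=5,mid=6 → [1,2,4,7,8,14,10,13,11,6,15]
a[mid]=10<14: swap a[5],a[6]; lo=6,mid=7 → [1,2,4,7,8,10,14,13,11,6,15]
a[mid]=13<14: swap a[6],a[7]; lo=7,mid=8 → [1,2,4,7,8,10,13,14,11,6,15]
a[mid]=11<14: swap a[7],a[8]; lo=8,mid=9 → [1,2,4,7,8,10,13,11,14,6,15]
a[mid]=6<14: swap a[8],a[9]; lo=9,mid=10 → [1,2,4,7,8,10,13,11,6,14,15]
a[mid]=15>14: swap a[10],a[10]; hi=9 → [1,2,4,7,8,10,13,11,6,14,15]
end: lo=9, hi=9; a = [1,2,4,7,8,10,13,11,6,14,15]

(9, 9)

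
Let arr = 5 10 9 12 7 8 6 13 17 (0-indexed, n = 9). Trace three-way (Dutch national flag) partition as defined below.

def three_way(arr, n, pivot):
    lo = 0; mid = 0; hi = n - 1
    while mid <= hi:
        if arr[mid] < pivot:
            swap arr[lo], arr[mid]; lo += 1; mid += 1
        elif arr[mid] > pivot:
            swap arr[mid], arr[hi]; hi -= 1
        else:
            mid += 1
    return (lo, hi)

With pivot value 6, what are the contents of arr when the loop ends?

lo=0 mid=0 hi=8
5<6: swap(0,0), lo=1 mid=1 ⇒ 5 10 9 12 7 8 6 13 17
10>6: swap(1,8), hi=7 ⇒ 5 17 9 12 7 8 6 13 10
17>6: swap(1,7), hi=6 ⇒ 5 13 9 12 7 8 6 17 10
13>6: swap(1,6), hi=5 ⇒ 5 6 9 12 7 8 13 17 10
6=6: mid=2
9>6: swap(2,5), hi=4 ⇒ 5 6 8 12 7 9 13 17 10
8>6: swap(2,4), hi=3 ⇒ 5 6 7 12 8 9 13 17 10
7>6: swap(2,3), hi=2 ⇒ 5 6 12 7 8 9 13 17 10
12>6: swap(2,2), hi=1 ⇒ 5 6 12 7 8 9 13 17 10
done. lo=1 hi=1; arr=5 6 12 7 8 9 13 17 10

5 6 12 7 8 9 13 17 10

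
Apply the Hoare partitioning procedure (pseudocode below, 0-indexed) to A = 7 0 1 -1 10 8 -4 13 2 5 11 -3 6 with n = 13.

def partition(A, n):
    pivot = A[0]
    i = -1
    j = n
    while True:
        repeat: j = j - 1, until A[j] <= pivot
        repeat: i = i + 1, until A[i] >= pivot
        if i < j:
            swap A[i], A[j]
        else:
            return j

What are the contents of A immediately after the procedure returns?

pivot=7
j stops at 12 (6), i stops at 0 (7); swap ⇒ 6 0 1 -1 10 8 -4 13 2 5 11 -3 7
j stops at 11 (-3), i stops at 4 (10); swap ⇒ 6 0 1 -1 -3 8 -4 13 2 5 11 10 7
j stops at 9 (5), i stops at 5 (8); swap ⇒ 6 0 1 -1 -3 5 -4 13 2 8 11 10 7
j stops at 8 (2), i stops at 7 (13); swap ⇒ 6 0 1 -1 -3 5 -4 2 13 8 11 10 7
j stops at 7, i stops at 8; i≥j ⇒ return 7. A=6 0 1 -1 -3 5 -4 2 13 8 11 10 7

6 0 1 -1 -3 5 -4 2 13 8 11 10 7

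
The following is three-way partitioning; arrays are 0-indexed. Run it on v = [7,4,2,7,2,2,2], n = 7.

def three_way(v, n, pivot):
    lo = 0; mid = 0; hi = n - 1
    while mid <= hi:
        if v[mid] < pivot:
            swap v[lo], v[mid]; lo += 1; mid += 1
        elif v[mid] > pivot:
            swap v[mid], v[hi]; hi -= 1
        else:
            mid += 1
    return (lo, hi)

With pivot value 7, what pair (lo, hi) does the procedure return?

(5, 6)

pivot = 7; lo=0, mid=0, hi=6
v[mid]=7=7: mid=1
v[mid]=4<7: swap v[0],v[1]; lo=1,mid=2 → [4,7,2,7,2,2,2]
v[mid]=2<7: swap v[1],v[2]; lo=2,mid=3 → [4,2,7,7,2,2,2]
v[mid]=7=7: mid=4
v[mid]=2<7: swap v[2],v[4]; lo=3,mid=5 → [4,2,2,7,7,2,2]
v[mid]=2<7: swap v[3],v[5]; lo=4,mid=6 → [4,2,2,2,7,7,2]
v[mid]=2<7: swap v[4],v[6]; lo=5,mid=7 → [4,2,2,2,2,7,7]
end: lo=5, hi=6; v = [4,2,2,2,2,7,7]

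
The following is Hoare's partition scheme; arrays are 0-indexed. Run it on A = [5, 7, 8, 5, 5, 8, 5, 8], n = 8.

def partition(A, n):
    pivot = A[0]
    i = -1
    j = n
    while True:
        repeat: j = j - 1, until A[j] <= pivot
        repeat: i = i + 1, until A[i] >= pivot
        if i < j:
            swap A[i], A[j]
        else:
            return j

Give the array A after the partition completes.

pivot = A[0] = 5; i = -1, j = 8
j→6 (A[6]=5≤5), i→0 (A[0]=5≥5); i<j, swap → [5, 7, 8, 5, 5, 8, 5, 8]
j→4 (A[4]=5≤5), i→1 (A[1]=7≥5); i<j, swap → [5, 5, 8, 5, 7, 8, 5, 8]
j→3 (A[3]=5≤5), i→2 (A[2]=8≥5); i<j, swap → [5, 5, 5, 8, 7, 8, 5, 8]
j→2, i→3; i≥j, return j=2. A = [5, 5, 5, 8, 7, 8, 5, 8]

[5, 5, 5, 8, 7, 8, 5, 8]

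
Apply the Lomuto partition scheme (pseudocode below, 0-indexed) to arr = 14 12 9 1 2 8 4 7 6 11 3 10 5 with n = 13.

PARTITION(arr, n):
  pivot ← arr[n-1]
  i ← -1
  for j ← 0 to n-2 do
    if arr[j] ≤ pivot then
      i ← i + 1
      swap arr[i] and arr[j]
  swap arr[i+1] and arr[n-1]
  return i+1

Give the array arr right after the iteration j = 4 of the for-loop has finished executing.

pivot=5, i=-1
j=0: 14>5, skip
j=1: 12>5, skip
j=2: 9>5, skip
j=3: 1≤5, i=0, swap(0,3) ⇒ 1 12 9 14 2 8 4 7 6 11 3 10 5
j=4: 2≤5, i=1, swap(1,4) ⇒ 1 2 9 14 12 8 4 7 6 11 3 10 5
(after j=4) arr = 1 2 9 14 12 8 4 7 6 11 3 10 5

1 2 9 14 12 8 4 7 6 11 3 10 5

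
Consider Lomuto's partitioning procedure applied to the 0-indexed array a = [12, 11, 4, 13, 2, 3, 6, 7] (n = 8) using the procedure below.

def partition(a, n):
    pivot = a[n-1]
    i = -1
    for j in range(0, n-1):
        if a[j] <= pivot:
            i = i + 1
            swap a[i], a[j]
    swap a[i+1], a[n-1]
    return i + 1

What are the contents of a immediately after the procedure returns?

[4, 2, 3, 6, 7, 12, 13, 11]

pivot = a[7] = 7; i = -1
j=0: a[0]=12 > 7 → no swap
j=1: a[1]=11 > 7 → no swap
j=2: a[2]=4 ≤ 7 → i=0, swap a[0],a[2] → [4, 11, 12, 13, 2, 3, 6, 7]
j=3: a[3]=13 > 7 → no swap
j=4: a[4]=2 ≤ 7 → i=1, swap a[1],a[4] → [4, 2, 12, 13, 11, 3, 6, 7]
j=5: a[5]=3 ≤ 7 → i=2, swap a[2],a[5] → [4, 2, 3, 13, 11, 12, 6, 7]
j=6: a[6]=6 ≤ 7 → i=3, swap a[3],a[6] → [4, 2, 3, 6, 11, 12, 13, 7]
final swap a[4],a[7] → [4, 2, 3, 6, 7, 12, 13, 11]; return 4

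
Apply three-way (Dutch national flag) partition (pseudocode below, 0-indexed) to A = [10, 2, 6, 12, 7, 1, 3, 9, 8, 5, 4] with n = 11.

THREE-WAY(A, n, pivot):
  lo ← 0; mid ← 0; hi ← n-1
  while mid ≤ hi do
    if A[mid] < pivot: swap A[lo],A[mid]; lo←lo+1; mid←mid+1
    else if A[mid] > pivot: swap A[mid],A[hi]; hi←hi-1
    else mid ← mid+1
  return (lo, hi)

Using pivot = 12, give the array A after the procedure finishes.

[10, 2, 6, 7, 1, 3, 9, 8, 5, 4, 12]

lo=0 mid=0 hi=10
10<12: swap(0,0), lo=1 mid=1 ⇒ [10, 2, 6, 12, 7, 1, 3, 9, 8, 5, 4]
2<12: swap(1,1), lo=2 mid=2 ⇒ [10, 2, 6, 12, 7, 1, 3, 9, 8, 5, 4]
6<12: swap(2,2), lo=3 mid=3 ⇒ [10, 2, 6, 12, 7, 1, 3, 9, 8, 5, 4]
12=12: mid=4
7<12: swap(3,4), lo=4 mid=5 ⇒ [10, 2, 6, 7, 12, 1, 3, 9, 8, 5, 4]
1<12: swap(4,5), lo=5 mid=6 ⇒ [10, 2, 6, 7, 1, 12, 3, 9, 8, 5, 4]
3<12: swap(5,6), lo=6 mid=7 ⇒ [10, 2, 6, 7, 1, 3, 12, 9, 8, 5, 4]
9<12: swap(6,7), lo=7 mid=8 ⇒ [10, 2, 6, 7, 1, 3, 9, 12, 8, 5, 4]
8<12: swap(7,8), lo=8 mid=9 ⇒ [10, 2, 6, 7, 1, 3, 9, 8, 12, 5, 4]
5<12: swap(8,9), lo=9 mid=10 ⇒ [10, 2, 6, 7, 1, 3, 9, 8, 5, 12, 4]
4<12: swap(9,10), lo=10 mid=11 ⇒ [10, 2, 6, 7, 1, 3, 9, 8, 5, 4, 12]
done. lo=10 hi=10; A=[10, 2, 6, 7, 1, 3, 9, 8, 5, 4, 12]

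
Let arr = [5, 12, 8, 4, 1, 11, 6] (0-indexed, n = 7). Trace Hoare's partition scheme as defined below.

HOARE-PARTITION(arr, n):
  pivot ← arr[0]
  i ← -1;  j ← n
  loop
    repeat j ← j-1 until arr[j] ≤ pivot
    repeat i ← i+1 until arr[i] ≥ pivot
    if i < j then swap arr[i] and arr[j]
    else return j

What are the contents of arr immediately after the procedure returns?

pivot = arr[0] = 5; i = -1, j = 7
j→4 (arr[4]=1≤5), i→0 (arr[0]=5≥5); i<j, swap → [1, 12, 8, 4, 5, 11, 6]
j→3 (arr[3]=4≤5), i→1 (arr[1]=12≥5); i<j, swap → [1, 4, 8, 12, 5, 11, 6]
j→1, i→2; i≥j, return j=1. arr = [1, 4, 8, 12, 5, 11, 6]

[1, 4, 8, 12, 5, 11, 6]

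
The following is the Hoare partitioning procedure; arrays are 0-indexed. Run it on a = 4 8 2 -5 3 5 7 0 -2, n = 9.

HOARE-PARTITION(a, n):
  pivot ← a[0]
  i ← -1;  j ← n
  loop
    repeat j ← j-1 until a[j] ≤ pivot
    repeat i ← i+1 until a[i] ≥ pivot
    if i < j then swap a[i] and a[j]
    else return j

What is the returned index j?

pivot=4
j stops at 8 (-2), i stops at 0 (4); swap ⇒ -2 8 2 -5 3 5 7 0 4
j stops at 7 (0), i stops at 1 (8); swap ⇒ -2 0 2 -5 3 5 7 8 4
j stops at 4, i stops at 5; i≥j ⇒ return 4. a=-2 0 2 -5 3 5 7 8 4

4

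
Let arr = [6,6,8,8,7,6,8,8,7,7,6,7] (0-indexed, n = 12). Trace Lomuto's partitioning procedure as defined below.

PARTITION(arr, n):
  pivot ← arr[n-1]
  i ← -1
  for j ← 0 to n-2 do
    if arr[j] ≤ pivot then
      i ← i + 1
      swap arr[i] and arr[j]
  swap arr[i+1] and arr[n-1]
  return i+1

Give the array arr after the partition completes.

pivot = arr[11] = 7; i = -1
j=0: arr[0]=6 ≤ 7 → i=0, swap arr[0],arr[0] (no change) → [6,6,8,8,7,6,8,8,7,7,6,7]
j=1: arr[1]=6 ≤ 7 → i=1, swap arr[1],arr[1] (no change) → [6,6,8,8,7,6,8,8,7,7,6,7]
j=2: arr[2]=8 > 7 → no swap
j=3: arr[3]=8 > 7 → no swap
j=4: arr[4]=7 ≤ 7 → i=2, swap arr[2],arr[4] → [6,6,7,8,8,6,8,8,7,7,6,7]
j=5: arr[5]=6 ≤ 7 → i=3, swap arr[3],arr[5] → [6,6,7,6,8,8,8,8,7,7,6,7]
j=6: arr[6]=8 > 7 → no swap
j=7: arr[7]=8 > 7 → no swap
j=8: arr[8]=7 ≤ 7 → i=4, swap arr[4],arr[8] → [6,6,7,6,7,8,8,8,8,7,6,7]
j=9: arr[9]=7 ≤ 7 → i=5, swap arr[5],arr[9] → [6,6,7,6,7,7,8,8,8,8,6,7]
j=10: arr[10]=6 ≤ 7 → i=6, swap arr[6],arr[10] → [6,6,7,6,7,7,6,8,8,8,8,7]
final swap arr[7],arr[11] → [6,6,7,6,7,7,6,7,8,8,8,8]; return 7

[6,6,7,6,7,7,6,7,8,8,8,8]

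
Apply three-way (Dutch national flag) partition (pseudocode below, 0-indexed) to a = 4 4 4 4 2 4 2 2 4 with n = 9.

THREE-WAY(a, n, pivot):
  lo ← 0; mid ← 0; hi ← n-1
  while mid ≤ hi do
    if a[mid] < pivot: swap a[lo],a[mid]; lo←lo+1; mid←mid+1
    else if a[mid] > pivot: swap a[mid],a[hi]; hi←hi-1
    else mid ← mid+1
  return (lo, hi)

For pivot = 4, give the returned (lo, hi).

(3, 8)

pivot = 4; lo=0, mid=0, hi=8
a[mid]=4=4: mid=1
a[mid]=4=4: mid=2
a[mid]=4=4: mid=3
a[mid]=4=4: mid=4
a[mid]=2<4: swap a[0],a[4]; lo=1,mid=5 → 2 4 4 4 4 4 2 2 4
a[mid]=4=4: mid=6
a[mid]=2<4: swap a[1],a[6]; lo=2,mid=7 → 2 2 4 4 4 4 4 2 4
a[mid]=2<4: swap a[2],a[7]; lo=3,mid=8 → 2 2 2 4 4 4 4 4 4
a[mid]=4=4: mid=9
end: lo=3, hi=8; a = 2 2 2 4 4 4 4 4 4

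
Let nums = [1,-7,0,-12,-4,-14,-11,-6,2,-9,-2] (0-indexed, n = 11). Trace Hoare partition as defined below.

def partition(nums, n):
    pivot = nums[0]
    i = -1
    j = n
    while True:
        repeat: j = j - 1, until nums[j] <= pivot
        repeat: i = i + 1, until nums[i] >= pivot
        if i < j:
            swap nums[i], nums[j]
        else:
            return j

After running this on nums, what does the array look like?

pivot = nums[0] = 1; i = -1, j = 11
j→10 (nums[10]=-2≤1), i→0 (nums[0]=1≥1); i<j, swap → [-2,-7,0,-12,-4,-14,-11,-6,2,-9,1]
j→9 (nums[9]=-9≤1), i→8 (nums[8]=2≥1); i<j, swap → [-2,-7,0,-12,-4,-14,-11,-6,-9,2,1]
j→8, i→9; i≥j, return j=8. nums = [-2,-7,0,-12,-4,-14,-11,-6,-9,2,1]

[-2,-7,0,-12,-4,-14,-11,-6,-9,2,1]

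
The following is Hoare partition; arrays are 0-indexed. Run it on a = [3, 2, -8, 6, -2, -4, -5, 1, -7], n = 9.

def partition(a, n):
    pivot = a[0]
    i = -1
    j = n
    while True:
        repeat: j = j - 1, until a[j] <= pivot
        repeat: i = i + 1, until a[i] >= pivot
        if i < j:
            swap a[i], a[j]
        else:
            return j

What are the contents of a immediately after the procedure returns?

pivot = a[0] = 3; i = -1, j = 9
j→8 (a[8]=-7≤3), i→0 (a[0]=3≥3); i<j, swap → [-7, 2, -8, 6, -2, -4, -5, 1, 3]
j→7 (a[7]=1≤3), i→3 (a[3]=6≥3); i<j, swap → [-7, 2, -8, 1, -2, -4, -5, 6, 3]
j→6, i→7; i≥j, return j=6. a = [-7, 2, -8, 1, -2, -4, -5, 6, 3]

[-7, 2, -8, 1, -2, -4, -5, 6, 3]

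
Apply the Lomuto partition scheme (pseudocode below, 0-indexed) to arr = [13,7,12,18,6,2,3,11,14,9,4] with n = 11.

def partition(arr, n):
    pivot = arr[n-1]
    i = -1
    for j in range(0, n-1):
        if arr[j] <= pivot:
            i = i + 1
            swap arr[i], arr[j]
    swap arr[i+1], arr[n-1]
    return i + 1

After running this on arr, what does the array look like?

pivot=4, i=-1
j=0: 13>4, skip
j=1: 7>4, skip
j=2: 12>4, skip
j=3: 18>4, skip
j=4: 6>4, skip
j=5: 2≤4, i=0, swap(0,5) ⇒ [2,7,12,18,6,13,3,11,14,9,4]
j=6: 3≤4, i=1, swap(1,6) ⇒ [2,3,12,18,6,13,7,11,14,9,4]
j=7: 11>4, skip
j=8: 14>4, skip
j=9: 9>4, skip
swap(2,10) ⇒ [2,3,4,18,6,13,7,11,14,9,12]; return 2

[2,3,4,18,6,13,7,11,14,9,12]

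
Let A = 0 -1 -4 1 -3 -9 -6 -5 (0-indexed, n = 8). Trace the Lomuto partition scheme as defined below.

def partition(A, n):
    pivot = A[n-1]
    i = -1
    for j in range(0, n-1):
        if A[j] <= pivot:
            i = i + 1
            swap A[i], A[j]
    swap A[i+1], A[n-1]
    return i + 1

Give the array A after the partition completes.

-9 -6 -5 1 -3 0 -1 -4

pivot=-5, i=-1
j=0: 0>-5, skip
j=1: -1>-5, skip
j=2: -4>-5, skip
j=3: 1>-5, skip
j=4: -3>-5, skip
j=5: -9≤-5, i=0, swap(0,5) ⇒ -9 -1 -4 1 -3 0 -6 -5
j=6: -6≤-5, i=1, swap(1,6) ⇒ -9 -6 -4 1 -3 0 -1 -5
swap(2,7) ⇒ -9 -6 -5 1 -3 0 -1 -4; return 2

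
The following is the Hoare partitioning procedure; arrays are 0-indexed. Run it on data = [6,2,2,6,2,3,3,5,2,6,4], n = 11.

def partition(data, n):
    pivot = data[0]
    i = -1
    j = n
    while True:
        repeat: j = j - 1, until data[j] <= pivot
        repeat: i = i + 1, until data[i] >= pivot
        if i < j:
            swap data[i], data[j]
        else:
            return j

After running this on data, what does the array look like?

[4,2,2,6,2,3,3,5,2,6,6]

pivot = data[0] = 6; i = -1, j = 11
j→10 (data[10]=4≤6), i→0 (data[0]=6≥6); i<j, swap → [4,2,2,6,2,3,3,5,2,6,6]
j→9 (data[9]=6≤6), i→3 (data[3]=6≥6); i<j, swap → [4,2,2,6,2,3,3,5,2,6,6]
j→8, i→9; i≥j, return j=8. data = [4,2,2,6,2,3,3,5,2,6,6]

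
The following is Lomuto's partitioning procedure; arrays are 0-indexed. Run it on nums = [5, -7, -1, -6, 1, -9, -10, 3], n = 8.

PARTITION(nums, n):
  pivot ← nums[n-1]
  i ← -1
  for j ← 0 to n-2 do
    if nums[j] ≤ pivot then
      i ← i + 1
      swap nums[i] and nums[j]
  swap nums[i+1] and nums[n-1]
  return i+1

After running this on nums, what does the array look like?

pivot = nums[7] = 3; i = -1
j=0: nums[0]=5 > 3 → no swap
j=1: nums[1]=-7 ≤ 3 → i=0, swap nums[0],nums[1] → [-7, 5, -1, -6, 1, -9, -10, 3]
j=2: nums[2]=-1 ≤ 3 → i=1, swap nums[1],nums[2] → [-7, -1, 5, -6, 1, -9, -10, 3]
j=3: nums[3]=-6 ≤ 3 → i=2, swap nums[2],nums[3] → [-7, -1, -6, 5, 1, -9, -10, 3]
j=4: nums[4]=1 ≤ 3 → i=3, swap nums[3],nums[4] → [-7, -1, -6, 1, 5, -9, -10, 3]
j=5: nums[5]=-9 ≤ 3 → i=4, swap nums[4],nums[5] → [-7, -1, -6, 1, -9, 5, -10, 3]
j=6: nums[6]=-10 ≤ 3 → i=5, swap nums[5],nums[6] → [-7, -1, -6, 1, -9, -10, 5, 3]
final swap nums[6],nums[7] → [-7, -1, -6, 1, -9, -10, 3, 5]; return 6

[-7, -1, -6, 1, -9, -10, 3, 5]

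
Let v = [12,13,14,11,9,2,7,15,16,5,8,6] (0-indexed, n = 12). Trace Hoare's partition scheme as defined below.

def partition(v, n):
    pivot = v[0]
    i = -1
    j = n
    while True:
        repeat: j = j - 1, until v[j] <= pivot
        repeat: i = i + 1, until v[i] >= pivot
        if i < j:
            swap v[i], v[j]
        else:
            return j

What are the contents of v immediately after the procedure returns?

[6,8,5,11,9,2,7,15,16,14,13,12]

pivot=12
j stops at 11 (6), i stops at 0 (12); swap ⇒ [6,13,14,11,9,2,7,15,16,5,8,12]
j stops at 10 (8), i stops at 1 (13); swap ⇒ [6,8,14,11,9,2,7,15,16,5,13,12]
j stops at 9 (5), i stops at 2 (14); swap ⇒ [6,8,5,11,9,2,7,15,16,14,13,12]
j stops at 6, i stops at 7; i≥j ⇒ return 6. v=[6,8,5,11,9,2,7,15,16,14,13,12]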